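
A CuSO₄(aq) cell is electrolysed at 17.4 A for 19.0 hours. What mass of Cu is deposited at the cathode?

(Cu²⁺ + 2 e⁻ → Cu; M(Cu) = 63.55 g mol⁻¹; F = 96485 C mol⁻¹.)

392 g

Q = I·t = 17.40 A × 68400 s = 1190000 C.
n(e⁻) = Q/F = 1190000 / 96485 = 12.34 mol.
Cu²⁺ + 2 e⁻ → Cu, so n(Cu) = n(e⁻)/2 = 6.168 mol.
m = n·M = 6.168 × 63.55 = 392 g.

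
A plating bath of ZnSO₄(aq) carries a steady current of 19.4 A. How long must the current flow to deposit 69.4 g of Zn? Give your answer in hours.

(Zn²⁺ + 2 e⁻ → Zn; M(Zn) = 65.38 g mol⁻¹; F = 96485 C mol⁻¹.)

n(Zn) = m/M = 69.4 / 65.38 = 1.061 mol.
Each Zn atom requires 2 electrons, so n(e⁻) = 2 × 1.061 = 2.123 mol.
Q = n(e⁻)·F = 2.123 × 96485 = 204800 C.
t = Q/I = 204800 / 19.40 A = 10560 s = 2.93 h.

2.93 h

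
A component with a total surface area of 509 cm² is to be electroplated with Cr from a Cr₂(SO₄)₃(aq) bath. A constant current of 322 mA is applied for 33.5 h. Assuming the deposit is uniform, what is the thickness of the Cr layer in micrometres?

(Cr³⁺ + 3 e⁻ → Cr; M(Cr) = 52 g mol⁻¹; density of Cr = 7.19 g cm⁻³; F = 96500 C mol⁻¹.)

Q = I·t = 0.3220 × 120600 = 38830 C; n(e⁻) = 0.4024 mol.
n(Cr) = n(e⁻)/3 = 0.1341 mol, so m = 0.1341 × 52 = 6.975 g.
Volume = m/ρ = 6.975 / 7.19 = 0.9701 cm³.
Thickness = V/A = 0.9701 / 509 = 0.00191 cm = 19.1 μm.

19.1 μm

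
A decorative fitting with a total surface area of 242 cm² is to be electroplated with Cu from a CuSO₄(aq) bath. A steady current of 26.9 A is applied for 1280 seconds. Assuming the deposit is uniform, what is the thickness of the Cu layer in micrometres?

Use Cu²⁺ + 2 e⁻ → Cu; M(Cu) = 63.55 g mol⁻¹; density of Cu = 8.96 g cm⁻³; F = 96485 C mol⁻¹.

Q = I·t = 26.90 × 1280.0 = 34430 C; n(e⁻) = 0.3569 mol.
n(Cu) = n(e⁻)/2 = 0.1784 mol, so m = 0.1784 × 63.55 = 11.34 g.
Volume = m/ρ = 11.34 / 8.96 = 1.266 cm³.
Thickness = V/A = 1.266 / 242 = 0.00523 cm = 52.3 μm.

52.3 μm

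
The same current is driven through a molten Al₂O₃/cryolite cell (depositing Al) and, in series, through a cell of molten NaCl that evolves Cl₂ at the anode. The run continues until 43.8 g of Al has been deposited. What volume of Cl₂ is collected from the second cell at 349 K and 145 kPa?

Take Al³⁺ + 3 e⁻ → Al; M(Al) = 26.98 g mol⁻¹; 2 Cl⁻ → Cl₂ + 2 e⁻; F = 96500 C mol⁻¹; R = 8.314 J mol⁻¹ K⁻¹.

48.7 L

n(Al) = 43.8 / 26.98 = 1.623 mol, so n(e⁻) = 3 × 1.623 = 4.870 mol.
The cells are in series, so the same 4.870 mol of electrons passes through the second cell.
2 Cl⁻ → Cl₂ + 2 e⁻ — 2 mol e⁻ per mol Cl₂, so n(Cl₂) = 4.870/2 = 2.435 mol.
V = nRT/P = (2.435 × 8.314 × 349) / (145 × 10³) = 0.0487 m³ = 48.7 L.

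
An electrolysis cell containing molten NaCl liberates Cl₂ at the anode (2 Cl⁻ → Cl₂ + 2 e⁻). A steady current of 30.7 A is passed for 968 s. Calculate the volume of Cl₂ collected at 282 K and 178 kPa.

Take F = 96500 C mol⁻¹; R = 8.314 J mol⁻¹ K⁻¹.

Q = I·t = 30.70 A × 968.00 s = 29720 C.
n(e⁻) = Q/F = 29720 / 96500 = 0.3080 mol.
2 electrons are transferred per Cl₂ molecule, so n(Cl₂) = 0.3080 / 2 = 0.1540 mol.
V = nRT/P = (0.1540 × 8.314 × 282) / (178 × 10³ Pa) = 0.00203 m³ = 2.03 L.

2.03 L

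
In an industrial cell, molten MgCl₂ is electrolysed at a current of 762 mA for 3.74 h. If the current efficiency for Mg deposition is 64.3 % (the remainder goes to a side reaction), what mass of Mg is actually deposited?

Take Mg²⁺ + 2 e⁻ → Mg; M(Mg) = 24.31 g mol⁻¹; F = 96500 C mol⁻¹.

Q = I·t = 0.7620 × 13464 = 10260 C.
n(e⁻) = 10260/96500 = 0.1063 mol; theoretically n(Mg) = 0.1063/2 = 0.05316 mol, m_theo = 1.292 g.
At 64.3 % efficiency, m_actual = 0.643 × 1.292 = 0.831 g.

0.831 g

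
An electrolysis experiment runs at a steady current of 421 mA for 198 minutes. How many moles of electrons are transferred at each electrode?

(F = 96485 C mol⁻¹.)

Q = I·t = 0.4210 A × 11880 s = 5001 C.
n(e⁻) = Q/F = 5001 / 96485 = 0.0518 mol.

0.0518 mol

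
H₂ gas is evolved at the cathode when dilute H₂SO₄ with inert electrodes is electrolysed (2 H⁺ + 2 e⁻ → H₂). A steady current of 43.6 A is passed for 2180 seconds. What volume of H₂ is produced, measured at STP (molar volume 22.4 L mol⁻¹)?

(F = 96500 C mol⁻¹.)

Q = I·t = 43.60 A × 2180.0 s = 95050 C.
n(e⁻) = Q/F = 95050 / 96500 = 0.9850 mol.
2 electrons are transferred per H₂ molecule, so n(H₂) = 0.9850 / 2 = 0.4925 mol.
V = n × V_m = 0.4925 × 22.4 = 11.0 L.

11.0 L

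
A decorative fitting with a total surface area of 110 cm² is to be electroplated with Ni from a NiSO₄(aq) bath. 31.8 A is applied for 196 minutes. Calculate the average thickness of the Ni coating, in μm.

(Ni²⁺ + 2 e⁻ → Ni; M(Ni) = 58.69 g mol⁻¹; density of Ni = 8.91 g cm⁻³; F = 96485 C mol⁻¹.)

1160 μm

Q = I·t = 31.80 × 11760 = 374000 C; n(e⁻) = 3.876 mol.
n(Ni) = n(e⁻)/2 = 1.938 mol, so m = 1.938 × 58.69 = 113.7 g.
Volume = m/ρ = 113.7 / 8.91 = 12.77 cm³.
Thickness = V/A = 12.77 / 110 = 0.116 cm = 1160 μm.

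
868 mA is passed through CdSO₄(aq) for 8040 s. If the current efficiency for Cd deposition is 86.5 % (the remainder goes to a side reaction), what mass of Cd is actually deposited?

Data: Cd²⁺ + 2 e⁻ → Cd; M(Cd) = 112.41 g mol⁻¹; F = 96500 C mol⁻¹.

Q = I·t = 0.8680 × 8040.0 = 6979 C.
n(e⁻) = 6979/96500 = 0.07232 mol; theoretically n(Cd) = 0.07232/2 = 0.03616 mol, m_theo = 4.065 g.
At 86.5 % efficiency, m_actual = 0.865 × 4.065 = 3.52 g.

3.52 g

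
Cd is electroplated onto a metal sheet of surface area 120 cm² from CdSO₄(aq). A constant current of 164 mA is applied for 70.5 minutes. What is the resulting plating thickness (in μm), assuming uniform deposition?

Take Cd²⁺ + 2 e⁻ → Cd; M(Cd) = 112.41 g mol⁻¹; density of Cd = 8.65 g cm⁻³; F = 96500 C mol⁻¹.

3.89 μm

Q = I·t = 0.1640 × 4230.0 = 693.7 C; n(e⁻) = 0.007189 mol.
n(Cd) = n(e⁻)/2 = 0.003594 mol, so m = 0.003594 × 112.41 = 0.4040 g.
Volume = m/ρ = 0.4040 / 8.65 = 0.04671 cm³.
Thickness = V/A = 0.04671 / 120 = 3.89 × 10⁻⁴ cm = 3.89 μm.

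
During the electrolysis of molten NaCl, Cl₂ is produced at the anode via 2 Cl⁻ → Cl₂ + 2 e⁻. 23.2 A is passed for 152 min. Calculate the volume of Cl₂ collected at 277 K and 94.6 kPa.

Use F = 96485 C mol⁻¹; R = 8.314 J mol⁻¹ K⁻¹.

26.7 L

Q = I·t = 23.20 A × 9120.0 s = 211600 C.
n(e⁻) = Q/F = 211600 / 96485 = 2.193 mol.
2 electrons are transferred per Cl₂ molecule, so n(Cl₂) = 2.193 / 2 = 1.096 mol.
V = nRT/P = (1.096 × 8.314 × 277) / (94.6 × 10³ Pa) = 0.0267 m³ = 26.7 L.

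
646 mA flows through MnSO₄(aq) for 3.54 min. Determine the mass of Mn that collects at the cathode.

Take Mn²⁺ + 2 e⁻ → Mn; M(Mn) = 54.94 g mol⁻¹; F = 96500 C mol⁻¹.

Q = I·t = 0.6460 A × 212.40 s = 137.2 C.
n(e⁻) = Q/F = 137.2 / 96500 = 0.001422 mol.
Mn²⁺ + 2 e⁻ → Mn, so n(Mn) = n(e⁻)/2 = 0.0007109 mol.
m = n·M = 0.0007109 × 54.94 = 0.0391 g.

0.0391 g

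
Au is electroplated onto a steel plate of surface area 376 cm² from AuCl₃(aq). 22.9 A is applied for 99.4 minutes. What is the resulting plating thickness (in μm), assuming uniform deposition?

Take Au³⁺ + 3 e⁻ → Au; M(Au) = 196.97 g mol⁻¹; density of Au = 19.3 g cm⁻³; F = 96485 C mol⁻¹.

128 μm

Q = I·t = 22.90 × 5964.0 = 136600 C; n(e⁻) = 1.416 mol.
n(Au) = n(e⁻)/3 = 0.4718 mol, so m = 0.4718 × 196.97 = 92.94 g.
Volume = m/ρ = 92.94 / 19.3 = 4.815 cm³.
Thickness = V/A = 4.815 / 376 = 0.0128 cm = 128 μm.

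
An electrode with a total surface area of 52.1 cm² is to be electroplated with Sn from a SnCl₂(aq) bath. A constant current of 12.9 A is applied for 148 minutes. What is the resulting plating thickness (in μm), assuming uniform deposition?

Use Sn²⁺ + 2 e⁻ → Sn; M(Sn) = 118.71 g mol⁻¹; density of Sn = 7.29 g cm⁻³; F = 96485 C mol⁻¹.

1860 μm

Q = I·t = 12.90 × 8880.0 = 114600 C; n(e⁻) = 1.187 mol.
n(Sn) = n(e⁻)/2 = 0.5936 mol, so m = 0.5936 × 118.71 = 70.47 g.
Volume = m/ρ = 70.47 / 7.29 = 9.667 cm³.
Thickness = V/A = 9.667 / 52.1 = 0.186 cm = 1860 μm.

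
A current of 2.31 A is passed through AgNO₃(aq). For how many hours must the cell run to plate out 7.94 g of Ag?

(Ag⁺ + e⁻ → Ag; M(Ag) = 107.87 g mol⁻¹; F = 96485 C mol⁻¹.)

n(Ag) = m/M = 7.94 / 107.87 = 0.07361 mol.
Each Ag atom requires 1 electron, so n(e⁻) = 1 × 0.07361 = 0.07361 mol.
Q = n(e⁻)·F = 0.07361 × 96485 = 7102 C.
t = Q/I = 7102 / 2.310 A = 3074 s = 0.854 h.

0.854 h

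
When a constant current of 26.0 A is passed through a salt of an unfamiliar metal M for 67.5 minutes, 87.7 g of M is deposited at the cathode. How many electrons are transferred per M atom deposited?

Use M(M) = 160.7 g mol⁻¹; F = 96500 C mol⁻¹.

Q = I·t = 26.00 A × 4050.0 s = 105300 C, so n(e⁻) = 105300/96500 = 1.091 mol.
n(M) deposited = 87.7 / 160.7 = 0.5457 mol.
Electrons per atom = n(e⁻)/n(M) = 1.091 / 0.5457 = 2.00 ≈ 2, so the ion is M²⁺.

2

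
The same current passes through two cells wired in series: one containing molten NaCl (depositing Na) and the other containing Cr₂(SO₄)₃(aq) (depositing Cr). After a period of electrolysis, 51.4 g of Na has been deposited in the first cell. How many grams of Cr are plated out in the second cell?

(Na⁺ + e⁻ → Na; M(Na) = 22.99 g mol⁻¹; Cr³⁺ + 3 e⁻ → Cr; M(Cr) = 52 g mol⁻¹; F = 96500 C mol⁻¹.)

38.8 g

n(Na) = 51.4 / 22.99 = 2.236 mol.
Since Na⁺ + e⁻ → Na, n(e⁻) passed = 1 × 2.236 = 2.236 mol.
Cells in series carry the same charge, so the same 2.236 mol of electrons passes through cell 2.
Cr³⁺ + 3 e⁻ → Cr, so n(Cr) = 2.236 / 3 = 0.7453 mol.
m(Cr) = 0.7453 × 52 = 38.8 g.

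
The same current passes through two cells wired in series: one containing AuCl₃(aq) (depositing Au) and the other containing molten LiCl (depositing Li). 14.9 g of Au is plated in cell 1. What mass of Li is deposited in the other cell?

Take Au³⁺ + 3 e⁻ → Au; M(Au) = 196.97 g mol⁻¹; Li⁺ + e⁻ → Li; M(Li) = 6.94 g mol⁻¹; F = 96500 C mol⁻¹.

1.57 g

n(Au) = 14.9 / 196.97 = 0.07565 mol.
Since Au³⁺ + 3 e⁻ → Au, n(e⁻) passed = 3 × 0.07565 = 0.2269 mol.
Cells in series carry the same charge, so the same 0.2269 mol of electrons passes through cell 2.
Li⁺ + e⁻ → Li, so n(Li) = 0.2269 / 1 = 0.2269 mol.
m(Li) = 0.2269 × 6.94 = 1.57 g.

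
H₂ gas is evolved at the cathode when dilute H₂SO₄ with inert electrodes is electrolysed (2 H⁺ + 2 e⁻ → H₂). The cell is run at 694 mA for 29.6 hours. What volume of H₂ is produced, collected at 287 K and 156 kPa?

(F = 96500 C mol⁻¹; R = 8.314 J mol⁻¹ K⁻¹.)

5.86 L

Q = I·t = 0.6940 A × 106560 s = 73950 C.
n(e⁻) = Q/F = 73950 / 96500 = 0.7663 mol.
2 electrons are transferred per H₂ molecule, so n(H₂) = 0.7663 / 2 = 0.3832 mol.
V = nRT/P = (0.3832 × 8.314 × 287) / (156 × 10³ Pa) = 0.00586 m³ = 5.86 L.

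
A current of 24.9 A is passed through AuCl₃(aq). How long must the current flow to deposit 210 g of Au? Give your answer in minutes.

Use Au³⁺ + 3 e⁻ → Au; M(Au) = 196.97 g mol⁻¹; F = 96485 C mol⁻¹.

207 min

n(Au) = m/M = 210 / 196.97 = 1.066 mol.
Each Au atom requires 3 electrons, so n(e⁻) = 3 × 1.066 = 3.198 mol.
Q = n(e⁻)·F = 3.198 × 96485 = 308600 C.
t = Q/I = 308600 / 24.90 A = 12390 s = 207 min.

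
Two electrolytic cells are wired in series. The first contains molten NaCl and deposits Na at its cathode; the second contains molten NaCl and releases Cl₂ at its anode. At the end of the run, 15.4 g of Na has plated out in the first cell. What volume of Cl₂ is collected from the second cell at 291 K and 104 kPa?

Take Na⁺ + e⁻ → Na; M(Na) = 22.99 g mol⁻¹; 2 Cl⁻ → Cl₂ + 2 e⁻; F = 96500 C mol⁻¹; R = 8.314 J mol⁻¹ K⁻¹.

n(Na) = 15.4 / 22.99 = 0.6699 mol, so n(e⁻) = 1 × 0.6699 = 0.6699 mol.
The cells are in series, so the same 0.6699 mol of electrons passes through the second cell.
2 Cl⁻ → Cl₂ + 2 e⁻ — 2 mol e⁻ per mol Cl₂, so n(Cl₂) = 0.6699/2 = 0.3349 mol.
V = nRT/P = (0.3349 × 8.314 × 291) / (104 × 10³) = 0.00779 m³ = 7.79 L.

7.79 L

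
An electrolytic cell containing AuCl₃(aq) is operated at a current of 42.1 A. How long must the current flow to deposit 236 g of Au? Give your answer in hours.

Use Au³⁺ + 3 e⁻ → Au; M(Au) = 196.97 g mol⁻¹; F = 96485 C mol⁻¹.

2.29 h

n(Au) = m/M = 236 / 196.97 = 1.198 mol.
Each Au atom requires 3 electrons, so n(e⁻) = 3 × 1.198 = 3.594 mol.
Q = n(e⁻)·F = 3.594 × 96485 = 346800 C.
t = Q/I = 346800 / 42.10 A = 8238 s = 2.29 h.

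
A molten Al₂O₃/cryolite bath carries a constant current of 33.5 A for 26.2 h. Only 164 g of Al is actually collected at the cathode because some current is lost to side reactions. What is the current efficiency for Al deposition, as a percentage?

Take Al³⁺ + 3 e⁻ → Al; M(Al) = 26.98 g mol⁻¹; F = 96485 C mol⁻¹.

55.7 %

Q = I·t = 33.50 × 94320 = 3160000 C; n(e⁻) = 3160000/96485 = 32.75 mol.
Theoretical n(Al) = n(e⁻)/3 = 10.92 mol, i.e. m_theo = 10.92 × 26.98 = 294.5 g.
Efficiency = m_actual / m_theo = 164 / 294.5 = 55.7 %.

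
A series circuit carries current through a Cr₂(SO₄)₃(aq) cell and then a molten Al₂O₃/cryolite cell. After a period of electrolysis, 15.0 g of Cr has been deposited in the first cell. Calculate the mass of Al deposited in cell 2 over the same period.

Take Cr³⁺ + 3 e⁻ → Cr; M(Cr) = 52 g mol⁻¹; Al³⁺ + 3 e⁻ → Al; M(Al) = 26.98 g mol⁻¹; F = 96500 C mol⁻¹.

7.78 g

n(Cr) = 15.0 / 52 = 0.2885 mol.
Since Cr³⁺ + 3 e⁻ → Cr, n(e⁻) passed = 3 × 0.2885 = 0.8654 mol.
Cells in series carry the same charge, so the same 0.8654 mol of electrons passes through cell 2.
Al³⁺ + 3 e⁻ → Al, so n(Al) = 0.8654 / 3 = 0.2885 mol.
m(Al) = 0.2885 × 26.98 = 7.78 g.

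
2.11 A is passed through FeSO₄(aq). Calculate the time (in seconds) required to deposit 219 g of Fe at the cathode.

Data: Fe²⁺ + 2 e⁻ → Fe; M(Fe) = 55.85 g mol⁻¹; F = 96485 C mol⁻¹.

3.59 × 10⁵ s

n(Fe) = m/M = 219 / 55.85 = 3.921 mol.
Each Fe atom requires 2 electrons, so n(e⁻) = 2 × 3.921 = 7.842 mol.
Q = n(e⁻)·F = 7.842 × 96485 = 756700 C.
t = Q/I = 756700 / 2.110 A = 358600 s.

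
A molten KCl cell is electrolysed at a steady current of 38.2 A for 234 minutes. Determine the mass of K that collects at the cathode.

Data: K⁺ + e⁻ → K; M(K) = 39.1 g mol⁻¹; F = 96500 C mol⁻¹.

Q = I·t = 38.20 A × 14040 s = 536300 C.
n(e⁻) = Q/F = 536300 / 96500 = 5.558 mol.
K⁺ + e⁻ → K, so n(K) = n(e⁻)/1 = 5.558 mol.
m = n·M = 5.558 × 39.1 = 217 g.

217 g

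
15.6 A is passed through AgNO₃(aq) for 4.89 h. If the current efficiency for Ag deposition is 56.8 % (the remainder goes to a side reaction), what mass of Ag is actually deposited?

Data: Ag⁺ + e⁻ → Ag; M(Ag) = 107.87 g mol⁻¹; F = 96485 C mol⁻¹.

Q = I·t = 15.60 × 17604 = 274600 C.
n(e⁻) = 274600/96485 = 2.846 mol; theoretically n(Ag) = 2.846/1 = 2.846 mol, m_theo = 307.0 g.
At 56.8 % efficiency, m_actual = 0.568 × 307.0 = 174 g.

174 g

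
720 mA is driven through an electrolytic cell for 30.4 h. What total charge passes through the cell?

Q = I·t = 0.7200 A × 109440 s = 78800 C.

78800 C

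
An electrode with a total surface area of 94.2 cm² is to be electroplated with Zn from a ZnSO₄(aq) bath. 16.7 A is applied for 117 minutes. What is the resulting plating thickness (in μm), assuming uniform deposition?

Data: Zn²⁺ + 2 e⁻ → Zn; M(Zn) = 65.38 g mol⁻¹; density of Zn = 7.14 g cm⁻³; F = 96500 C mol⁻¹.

Q = I·t = 16.70 × 7020.0 = 117200 C; n(e⁻) = 1.215 mol.
n(Zn) = n(e⁻)/2 = 0.6074 mol, so m = 0.6074 × 65.38 = 39.71 g.
Volume = m/ρ = 39.71 / 7.14 = 5.562 cm³.
Thickness = V/A = 5.562 / 94.2 = 0.0590 cm = 590 μm.

590 μm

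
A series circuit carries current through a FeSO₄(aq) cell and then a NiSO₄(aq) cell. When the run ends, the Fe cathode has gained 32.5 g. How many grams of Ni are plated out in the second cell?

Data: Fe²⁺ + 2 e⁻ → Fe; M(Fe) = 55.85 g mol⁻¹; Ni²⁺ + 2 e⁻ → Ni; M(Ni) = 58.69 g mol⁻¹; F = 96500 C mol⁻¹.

34.2 g

n(Fe) = 32.5 / 55.85 = 0.5819 mol.
Since Fe²⁺ + 2 e⁻ → Fe, n(e⁻) passed = 2 × 0.5819 = 1.164 mol.
Cells in series carry the same charge, so the same 1.164 mol of electrons passes through cell 2.
Ni²⁺ + 2 e⁻ → Ni, so n(Ni) = 1.164 / 2 = 0.5819 mol.
m(Ni) = 0.5819 × 58.69 = 34.2 g.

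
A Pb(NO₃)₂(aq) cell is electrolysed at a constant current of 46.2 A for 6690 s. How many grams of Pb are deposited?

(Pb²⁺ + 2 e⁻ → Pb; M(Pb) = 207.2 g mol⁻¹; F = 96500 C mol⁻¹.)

332 g

Q = I·t = 46.20 A × 6690.0 s = 309100 C.
n(e⁻) = Q/F = 309100 / 96500 = 3.203 mol.
Pb²⁺ + 2 e⁻ → Pb, so n(Pb) = n(e⁻)/2 = 1.601 mol.
m = n·M = 1.601 × 207.2 = 332 g.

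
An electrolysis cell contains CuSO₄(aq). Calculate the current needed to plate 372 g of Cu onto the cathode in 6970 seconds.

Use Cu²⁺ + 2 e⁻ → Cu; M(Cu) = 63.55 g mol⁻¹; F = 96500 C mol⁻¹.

162 A

n(Cu) = 372 / 63.55 = 5.854 mol.
n(e⁻) = 2 × 5.854 = 11.71 mol.
Q = n(e⁻)·F = 11.71 × 96500 = 1130000 C.
I = Q/t = 1130000 / 6970.0 s = 162 A.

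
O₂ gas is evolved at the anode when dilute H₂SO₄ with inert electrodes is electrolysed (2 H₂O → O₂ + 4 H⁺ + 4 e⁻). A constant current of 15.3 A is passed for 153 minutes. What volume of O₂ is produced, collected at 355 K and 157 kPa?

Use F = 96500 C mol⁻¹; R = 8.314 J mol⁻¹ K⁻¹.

Q = I·t = 15.30 A × 9180.0 s = 140500 C.
n(e⁻) = Q/F = 140500 / 96500 = 1.455 mol.
4 electrons are transferred per O₂ molecule, so n(O₂) = 1.455 / 4 = 0.3639 mol.
V = nRT/P = (0.3639 × 8.314 × 355) / (157 × 10³ Pa) = 0.00684 m³ = 6.84 L.

6.84 L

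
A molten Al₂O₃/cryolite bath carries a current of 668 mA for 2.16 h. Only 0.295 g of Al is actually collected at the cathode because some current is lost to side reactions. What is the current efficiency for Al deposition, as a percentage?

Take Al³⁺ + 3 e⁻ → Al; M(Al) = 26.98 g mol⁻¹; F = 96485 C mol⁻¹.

60.9 %

Q = I·t = 0.6680 × 7776.0 = 5194 C; n(e⁻) = 5194/96485 = 0.05384 mol.
Theoretical n(Al) = n(e⁻)/3 = 0.01795 mol, i.e. m_theo = 0.01795 × 26.98 = 0.4842 g.
Efficiency = m_actual / m_theo = 0.295 / 0.4842 = 60.9 %.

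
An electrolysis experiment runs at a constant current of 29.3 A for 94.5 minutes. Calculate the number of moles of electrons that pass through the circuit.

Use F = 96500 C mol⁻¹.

1.72 mol

Q = I·t = 29.30 A × 5670.0 s = 166100 C.
n(e⁻) = Q/F = 166100 / 96500 = 1.72 mol.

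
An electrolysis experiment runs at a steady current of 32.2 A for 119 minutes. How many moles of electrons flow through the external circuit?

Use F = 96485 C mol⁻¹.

Q = I·t = 32.20 A × 7140.0 s = 229900 C.
n(e⁻) = Q/F = 229900 / 96485 = 2.38 mol.

2.38 mol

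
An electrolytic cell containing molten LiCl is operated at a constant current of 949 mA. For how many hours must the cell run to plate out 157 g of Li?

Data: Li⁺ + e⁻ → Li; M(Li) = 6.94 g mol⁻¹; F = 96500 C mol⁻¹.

n(Li) = m/M = 157 / 6.94 = 22.62 mol.
Each Li atom requires 1 electron, so n(e⁻) = 1 × 22.62 = 22.62 mol.
Q = n(e⁻)·F = 22.62 × 96500 = 2183000 C.
t = Q/I = 2183000 / 0.9490 A = 2300000 s = 639 h.

639 h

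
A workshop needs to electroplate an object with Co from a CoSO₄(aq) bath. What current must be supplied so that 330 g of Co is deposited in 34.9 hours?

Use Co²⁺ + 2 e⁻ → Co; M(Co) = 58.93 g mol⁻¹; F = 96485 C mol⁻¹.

n(Co) = 330 / 58.93 = 5.600 mol.
n(e⁻) = 2 × 5.600 = 11.20 mol.
Q = n(e⁻)·F = 11.20 × 96485 = 1081000 C.
I = Q/t = 1081000 / 125640 s = 8.60 A.

8.60 A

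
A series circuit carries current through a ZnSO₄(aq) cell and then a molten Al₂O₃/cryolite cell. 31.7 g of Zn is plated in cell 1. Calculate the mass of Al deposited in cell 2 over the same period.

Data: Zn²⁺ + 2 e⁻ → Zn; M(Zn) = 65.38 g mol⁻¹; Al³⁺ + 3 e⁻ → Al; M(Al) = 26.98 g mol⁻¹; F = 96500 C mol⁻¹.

8.72 g

n(Zn) = 31.7 / 65.38 = 0.4849 mol.
Since Zn²⁺ + 2 e⁻ → Zn, n(e⁻) passed = 2 × 0.4849 = 0.9697 mol.
Cells in series carry the same charge, so the same 0.9697 mol of electrons passes through cell 2.
Al³⁺ + 3 e⁻ → Al, so n(Al) = 0.9697 / 3 = 0.3232 mol.
m(Al) = 0.3232 × 26.98 = 8.72 g.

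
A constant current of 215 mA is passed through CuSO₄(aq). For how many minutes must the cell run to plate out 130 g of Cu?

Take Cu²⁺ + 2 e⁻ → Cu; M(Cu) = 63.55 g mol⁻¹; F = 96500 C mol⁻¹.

n(Cu) = m/M = 130 / 63.55 = 2.046 mol.
Each Cu atom requires 2 electrons, so n(e⁻) = 2 × 2.046 = 4.091 mol.
Q = n(e⁻)·F = 4.091 × 96500 = 394800 C.
t = Q/I = 394800 / 0.2150 A = 1836000 s = 30600 min.

30600 min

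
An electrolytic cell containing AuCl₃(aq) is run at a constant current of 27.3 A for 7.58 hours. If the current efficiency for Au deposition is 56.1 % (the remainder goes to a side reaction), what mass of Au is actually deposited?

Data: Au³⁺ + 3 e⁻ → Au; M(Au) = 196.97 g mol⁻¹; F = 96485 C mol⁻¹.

284 g

Q = I·t = 27.30 × 27288 = 745000 C.
n(e⁻) = 745000/96485 = 7.721 mol; theoretically n(Au) = 7.721/3 = 2.574 mol, m_theo = 506.9 g.
At 56.1 % efficiency, m_actual = 0.561 × 506.9 = 284 g.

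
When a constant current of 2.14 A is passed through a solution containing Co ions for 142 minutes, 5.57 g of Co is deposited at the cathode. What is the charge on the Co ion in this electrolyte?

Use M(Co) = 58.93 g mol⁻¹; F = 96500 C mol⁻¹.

Q = I·t = 2.140 A × 8520.0 s = 18230 C, so n(e⁻) = 18230/96500 = 0.1889 mol.
n(Co) deposited = 5.57 / 58.93 = 0.09452 mol.
Electrons per atom = n(e⁻)/n(Co) = 0.1889 / 0.09452 = 2.00 ≈ 2, so the ion is Co²⁺.

+2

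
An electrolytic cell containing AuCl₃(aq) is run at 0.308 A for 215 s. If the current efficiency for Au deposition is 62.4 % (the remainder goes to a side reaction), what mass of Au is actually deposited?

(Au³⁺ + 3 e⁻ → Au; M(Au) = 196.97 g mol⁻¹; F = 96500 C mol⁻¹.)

Q = I·t = 0.3080 × 215.00 = 66.22 C.
n(e⁻) = 66.22/96500 = 0.0006862 mol; theoretically n(Au) = 0.0006862/3 = 0.0002287 mol, m_theo = 0.04505 g.
At 62.4 % efficiency, m_actual = 0.624 × 0.04505 = 0.0281 g.

0.0281 g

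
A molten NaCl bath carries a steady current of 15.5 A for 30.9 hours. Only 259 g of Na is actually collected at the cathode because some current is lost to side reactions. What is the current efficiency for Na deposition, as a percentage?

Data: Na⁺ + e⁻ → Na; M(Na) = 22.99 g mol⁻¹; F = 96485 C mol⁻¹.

Q = I·t = 15.50 × 111240 = 1724000 C; n(e⁻) = 1724000/96485 = 17.87 mol.
Theoretical n(Na) = n(e⁻)/1 = 17.87 mol, i.e. m_theo = 17.87 × 22.99 = 410.8 g.
Efficiency = m_actual / m_theo = 259 / 410.8 = 63.0 %.

63.0 %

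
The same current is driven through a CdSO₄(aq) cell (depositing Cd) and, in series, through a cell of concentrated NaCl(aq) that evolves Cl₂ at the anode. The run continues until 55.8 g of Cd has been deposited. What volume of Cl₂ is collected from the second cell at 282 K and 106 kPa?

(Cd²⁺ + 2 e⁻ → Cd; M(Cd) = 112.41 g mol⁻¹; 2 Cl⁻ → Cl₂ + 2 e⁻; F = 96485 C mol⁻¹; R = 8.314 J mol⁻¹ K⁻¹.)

11.0 L

n(Cd) = 55.8 / 112.41 = 0.4964 mol, so n(e⁻) = 2 × 0.4964 = 0.9928 mol.
The cells are in series, so the same 0.9928 mol of electrons passes through the second cell.
2 Cl⁻ → Cl₂ + 2 e⁻ — 2 mol e⁻ per mol Cl₂, so n(Cl₂) = 0.9928/2 = 0.4964 mol.
V = nRT/P = (0.4964 × 8.314 × 282) / (106 × 10³) = 0.0110 m³ = 11.0 L.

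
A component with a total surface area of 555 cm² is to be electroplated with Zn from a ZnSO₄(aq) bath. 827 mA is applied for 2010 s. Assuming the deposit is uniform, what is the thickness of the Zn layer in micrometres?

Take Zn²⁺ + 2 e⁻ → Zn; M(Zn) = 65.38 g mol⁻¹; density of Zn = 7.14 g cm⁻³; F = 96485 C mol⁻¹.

Q = I·t = 0.8270 × 2010.0 = 1662 C; n(e⁻) = 0.01723 mol.
n(Zn) = n(e⁻)/2 = 0.008614 mol, so m = 0.008614 × 65.38 = 0.5632 g.
Volume = m/ρ = 0.5632 / 7.14 = 0.07888 cm³.
Thickness = V/A = 0.07888 / 555 = 1.42 × 10⁻⁴ cm = 1.42 μm.

1.42 μm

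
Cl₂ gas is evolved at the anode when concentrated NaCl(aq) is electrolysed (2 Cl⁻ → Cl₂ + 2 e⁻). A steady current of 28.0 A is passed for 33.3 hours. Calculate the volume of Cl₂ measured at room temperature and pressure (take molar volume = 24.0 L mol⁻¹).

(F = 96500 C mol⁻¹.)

417 L

Q = I·t = 28.00 A × 119880 s = 3357000 C.
n(e⁻) = Q/F = 3357000 / 96500 = 34.78 mol.
2 electrons are transferred per Cl₂ molecule, so n(Cl₂) = 34.78 / 2 = 17.39 mol.
V = n × V_m = 17.39 × 24.0 = 417 L.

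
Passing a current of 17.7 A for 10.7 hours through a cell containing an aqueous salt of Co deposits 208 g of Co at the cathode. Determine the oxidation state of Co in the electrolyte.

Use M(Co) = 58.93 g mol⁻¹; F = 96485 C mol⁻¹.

+2

Q = I·t = 17.70 A × 38520 s = 681800 C, so n(e⁻) = 681800/96485 = 7.066 mol.
n(Co) deposited = 208 / 58.93 = 3.530 mol.
Electrons per atom = n(e⁻)/n(Co) = 7.066 / 3.530 = 2.00 ≈ 2, so the ion is Co²⁺.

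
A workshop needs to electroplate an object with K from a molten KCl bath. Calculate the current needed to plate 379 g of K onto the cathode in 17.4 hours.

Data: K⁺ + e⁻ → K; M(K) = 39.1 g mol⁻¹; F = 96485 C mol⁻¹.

14.9 A

n(K) = 379 / 39.1 = 9.693 mol.
n(e⁻) = 1 × 9.693 = 9.693 mol.
Q = n(e⁻)·F = 9.693 × 96485 = 935200 C.
I = Q/t = 935200 / 62640 s = 14.9 A.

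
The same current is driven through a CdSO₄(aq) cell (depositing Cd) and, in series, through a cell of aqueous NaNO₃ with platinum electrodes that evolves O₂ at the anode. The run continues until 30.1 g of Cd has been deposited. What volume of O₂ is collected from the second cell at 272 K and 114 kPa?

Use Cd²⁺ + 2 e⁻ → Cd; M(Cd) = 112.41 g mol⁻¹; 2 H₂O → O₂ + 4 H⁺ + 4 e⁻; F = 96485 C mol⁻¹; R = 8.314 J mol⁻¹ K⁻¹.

n(Cd) = 30.1 / 112.41 = 0.2678 mol, so n(e⁻) = 2 × 0.2678 = 0.5355 mol.
The cells are in series, so the same 0.5355 mol of electrons passes through the second cell.
2 H₂O → O₂ + 4 H⁺ + 4 e⁻ — 4 mol e⁻ per mol O₂, so n(O₂) = 0.5355/4 = 0.1339 mol.
V = nRT/P = (0.1339 × 8.314 × 272) / (114 × 10³) = 0.00266 m³ = 2.66 L.

2.66 L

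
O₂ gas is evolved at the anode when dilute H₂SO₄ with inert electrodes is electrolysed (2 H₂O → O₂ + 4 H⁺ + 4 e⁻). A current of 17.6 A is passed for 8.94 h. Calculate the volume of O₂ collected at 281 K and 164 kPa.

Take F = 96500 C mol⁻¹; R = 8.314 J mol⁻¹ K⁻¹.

Q = I·t = 17.60 A × 32184 s = 566400 C.
n(e⁻) = Q/F = 566400 / 96500 = 5.870 mol.
4 electrons are transferred per O₂ molecule, so n(O₂) = 5.870 / 4 = 1.467 mol.
V = nRT/P = (1.467 × 8.314 × 281) / (164 × 10³ Pa) = 0.0209 m³ = 20.9 L.

20.9 L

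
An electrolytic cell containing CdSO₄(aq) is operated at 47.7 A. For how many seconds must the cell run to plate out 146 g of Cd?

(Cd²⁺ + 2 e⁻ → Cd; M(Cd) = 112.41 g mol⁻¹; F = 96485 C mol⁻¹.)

5250 s

n(Cd) = m/M = 146 / 112.41 = 1.299 mol.
Each Cd atom requires 2 electrons, so n(e⁻) = 2 × 1.299 = 2.598 mol.
Q = n(e⁻)·F = 2.598 × 96485 = 250600 C.
t = Q/I = 250600 / 47.70 A = 5254 s.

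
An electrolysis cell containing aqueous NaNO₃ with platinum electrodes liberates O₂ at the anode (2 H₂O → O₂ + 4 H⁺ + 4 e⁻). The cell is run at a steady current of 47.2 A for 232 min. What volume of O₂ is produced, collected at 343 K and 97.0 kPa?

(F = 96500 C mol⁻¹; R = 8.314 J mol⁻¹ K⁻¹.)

Q = I·t = 47.20 A × 13920 s = 657000 C.
n(e⁻) = Q/F = 657000 / 96500 = 6.809 mol.
4 electrons are transferred per O₂ molecule, so n(O₂) = 6.809 / 4 = 1.702 mol.
V = nRT/P = (1.702 × 8.314 × 343) / (97.0 × 10³ Pa) = 0.0500 m³ = 50.0 L.

50.0 L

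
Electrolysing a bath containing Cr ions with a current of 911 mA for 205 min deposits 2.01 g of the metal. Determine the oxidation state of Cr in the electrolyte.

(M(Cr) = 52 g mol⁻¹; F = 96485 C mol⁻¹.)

Q = I·t = 0.9110 A × 12300 s = 11210 C, so n(e⁻) = 11210/96485 = 0.1161 mol.
n(Cr) deposited = 2.01 / 52 = 0.03865 mol.
Electrons per atom = n(e⁻)/n(Cr) = 0.1161 / 0.03865 = 3.00 ≈ 3, so the ion is Cr³⁺.

+3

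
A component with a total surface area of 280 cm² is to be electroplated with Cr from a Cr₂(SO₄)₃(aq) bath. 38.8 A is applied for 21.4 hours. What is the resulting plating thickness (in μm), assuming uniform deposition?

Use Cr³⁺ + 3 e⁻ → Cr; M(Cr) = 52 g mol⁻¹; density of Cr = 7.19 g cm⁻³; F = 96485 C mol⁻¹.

2670 μm

Q = I·t = 38.80 × 77040 = 2989000 C; n(e⁻) = 30.98 mol.
n(Cr) = n(e⁻)/3 = 10.33 mol, so m = 10.33 × 52 = 537.0 g.
Volume = m/ρ = 537.0 / 7.19 = 74.69 cm³.
Thickness = V/A = 74.69 / 280 = 0.267 cm = 2670 μm.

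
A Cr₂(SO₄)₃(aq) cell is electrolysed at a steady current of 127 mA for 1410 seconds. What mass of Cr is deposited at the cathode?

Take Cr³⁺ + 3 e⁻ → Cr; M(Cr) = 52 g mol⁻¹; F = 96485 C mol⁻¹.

Q = I·t = 0.1270 A × 1410.0 s = 179.1 C.
n(e⁻) = Q/F = 179.1 / 96485 = 0.001856 mol.
Cr³⁺ + 3 e⁻ → Cr, so n(Cr) = n(e⁻)/3 = 0.0006186 mol.
m = n·M = 0.0006186 × 52 = 0.0322 g.

0.0322 g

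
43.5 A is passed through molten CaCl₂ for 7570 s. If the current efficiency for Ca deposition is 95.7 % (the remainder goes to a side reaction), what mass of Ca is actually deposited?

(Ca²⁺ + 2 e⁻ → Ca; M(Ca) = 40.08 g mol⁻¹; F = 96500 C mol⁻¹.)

Q = I·t = 43.50 × 7570.0 = 329300 C.
n(e⁻) = 329300/96500 = 3.412 mol; theoretically n(Ca) = 3.412/2 = 1.706 mol, m_theo = 68.38 g.
At 95.7 % efficiency, m_actual = 0.957 × 68.38 = 65.4 g.

65.4 g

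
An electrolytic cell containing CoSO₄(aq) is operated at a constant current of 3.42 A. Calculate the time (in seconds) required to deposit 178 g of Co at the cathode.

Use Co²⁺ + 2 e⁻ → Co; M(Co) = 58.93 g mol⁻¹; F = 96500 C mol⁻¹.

n(Co) = m/M = 178 / 58.93 = 3.021 mol.
Each Co atom requires 2 electrons, so n(e⁻) = 2 × 3.021 = 6.041 mol.
Q = n(e⁻)·F = 6.041 × 96500 = 583000 C.
t = Q/I = 583000 / 3.420 A = 170500 s.

1.70 × 10⁵ s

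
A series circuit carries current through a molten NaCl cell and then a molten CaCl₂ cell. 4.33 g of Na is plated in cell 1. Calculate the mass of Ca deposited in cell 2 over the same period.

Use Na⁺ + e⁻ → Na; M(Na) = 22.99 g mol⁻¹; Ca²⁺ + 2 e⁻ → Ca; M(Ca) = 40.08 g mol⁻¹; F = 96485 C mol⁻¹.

n(Na) = 4.33 / 22.99 = 0.1883 mol.
Since Na⁺ + e⁻ → Na, n(e⁻) passed = 1 × 0.1883 = 0.1883 mol.
Cells in series carry the same charge, so the same 0.1883 mol of electrons passes through cell 2.
Ca²⁺ + 2 e⁻ → Ca, so n(Ca) = 0.1883 / 2 = 0.09417 mol.
m(Ca) = 0.09417 × 40.08 = 3.77 g.

3.77 g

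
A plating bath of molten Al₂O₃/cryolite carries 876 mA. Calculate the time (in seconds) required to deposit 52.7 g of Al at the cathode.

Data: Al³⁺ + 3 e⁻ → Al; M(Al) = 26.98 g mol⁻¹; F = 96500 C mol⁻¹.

6.46 × 10⁵ s

n(Al) = m/M = 52.7 / 26.98 = 1.953 mol.
Each Al atom requires 3 electrons, so n(e⁻) = 3 × 1.953 = 5.860 mol.
Q = n(e⁻)·F = 5.860 × 96500 = 565500 C.
t = Q/I = 565500 / 0.8760 A = 645500 s.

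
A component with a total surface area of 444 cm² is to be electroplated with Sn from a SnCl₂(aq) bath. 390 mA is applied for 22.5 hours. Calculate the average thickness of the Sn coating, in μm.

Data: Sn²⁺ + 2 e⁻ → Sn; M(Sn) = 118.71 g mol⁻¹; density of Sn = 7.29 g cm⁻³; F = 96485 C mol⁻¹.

Q = I·t = 0.3900 × 81000 = 31590 C; n(e⁻) = 0.3274 mol.
n(Sn) = n(e⁻)/2 = 0.1637 mol, so m = 0.1637 × 118.71 = 19.43 g.
Volume = m/ρ = 19.43 / 7.29 = 2.666 cm³.
Thickness = V/A = 2.666 / 444 = 0.00600 cm = 60.0 μm.

60.0 μm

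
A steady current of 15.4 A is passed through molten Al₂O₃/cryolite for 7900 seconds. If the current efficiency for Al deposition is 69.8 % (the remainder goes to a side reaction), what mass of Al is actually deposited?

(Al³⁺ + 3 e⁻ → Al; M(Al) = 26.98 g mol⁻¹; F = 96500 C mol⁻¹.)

Q = I·t = 15.40 × 7900.0 = 121700 C.
n(e⁻) = 121700/96500 = 1.261 mol; theoretically n(Al) = 1.261/3 = 0.4202 mol, m_theo = 11.34 g.
At 69.8 % efficiency, m_actual = 0.698 × 11.34 = 7.91 g.

7.91 g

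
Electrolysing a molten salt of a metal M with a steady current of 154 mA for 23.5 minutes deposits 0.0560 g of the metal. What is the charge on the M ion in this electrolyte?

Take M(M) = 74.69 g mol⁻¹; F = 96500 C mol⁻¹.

Q = I·t = 0.1540 A × 1410.0 s = 217.1 C, so n(e⁻) = 217.1/96500 = 0.002250 mol.
n(M) deposited = 0.0560 / 74.69 = 0.0007498 mol.
Electrons per atom = n(e⁻)/n(M) = 0.002250 / 0.0007498 = 3.00 ≈ 3, so the ion is M³⁺.

+3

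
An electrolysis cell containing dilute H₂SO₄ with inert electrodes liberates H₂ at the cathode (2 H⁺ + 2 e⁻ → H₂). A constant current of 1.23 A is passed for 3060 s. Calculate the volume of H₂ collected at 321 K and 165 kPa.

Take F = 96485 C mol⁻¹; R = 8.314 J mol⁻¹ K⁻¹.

Q = I·t = 1.230 A × 3060.0 s = 3764 C.
n(e⁻) = Q/F = 3764 / 96485 = 0.03901 mol.
2 electrons are transferred per H₂ molecule, so n(H₂) = 0.03901 / 2 = 0.01950 mol.
V = nRT/P = (0.01950 × 8.314 × 321) / (165 × 10³ Pa) = 3.15 × 10⁻⁴ m³ = 0.315 L.

0.315 L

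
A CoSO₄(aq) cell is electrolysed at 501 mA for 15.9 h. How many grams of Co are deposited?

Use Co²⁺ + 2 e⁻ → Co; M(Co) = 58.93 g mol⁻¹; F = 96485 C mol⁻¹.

8.76 g

Q = I·t = 0.5010 A × 57240 s = 28680 C.
n(e⁻) = Q/F = 28680 / 96485 = 0.2972 mol.
Co²⁺ + 2 e⁻ → Co, so n(Co) = n(e⁻)/2 = 0.1486 mol.
m = n·M = 0.1486 × 58.93 = 8.76 g.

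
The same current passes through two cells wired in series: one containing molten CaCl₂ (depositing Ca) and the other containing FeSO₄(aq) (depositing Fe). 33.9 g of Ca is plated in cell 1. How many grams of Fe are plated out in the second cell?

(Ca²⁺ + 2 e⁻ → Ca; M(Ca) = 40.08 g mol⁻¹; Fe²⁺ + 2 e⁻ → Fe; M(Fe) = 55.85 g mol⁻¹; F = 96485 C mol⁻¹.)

47.2 g

n(Ca) = 33.9 / 40.08 = 0.8458 mol.
Since Ca²⁺ + 2 e⁻ → Ca, n(e⁻) passed = 2 × 0.8458 = 1.692 mol.
Cells in series carry the same charge, so the same 1.692 mol of electrons passes through cell 2.
Fe²⁺ + 2 e⁻ → Fe, so n(Fe) = 1.692 / 2 = 0.8458 mol.
m(Fe) = 0.8458 × 55.85 = 47.2 g.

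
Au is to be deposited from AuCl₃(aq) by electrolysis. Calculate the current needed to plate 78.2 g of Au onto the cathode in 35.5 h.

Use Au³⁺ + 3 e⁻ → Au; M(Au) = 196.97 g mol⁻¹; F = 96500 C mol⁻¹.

0.899 A

n(Au) = 78.2 / 196.97 = 0.3970 mol.
n(e⁻) = 3 × 0.3970 = 1.191 mol.
Q = n(e⁻)·F = 1.191 × 96500 = 114900 C.
I = Q/t = 114900 / 127800 s = 0.899 A.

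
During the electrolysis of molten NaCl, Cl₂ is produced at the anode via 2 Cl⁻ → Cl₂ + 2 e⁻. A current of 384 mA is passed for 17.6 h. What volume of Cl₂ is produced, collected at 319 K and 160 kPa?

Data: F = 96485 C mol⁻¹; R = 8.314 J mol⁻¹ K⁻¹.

2.09 L

Q = I·t = 0.3840 A × 63360 s = 24330 C.
n(e⁻) = Q/F = 24330 / 96485 = 0.2522 mol.
2 electrons are transferred per Cl₂ molecule, so n(Cl₂) = 0.2522 / 2 = 0.1261 mol.
V = nRT/P = (0.1261 × 8.314 × 319) / (160 × 10³ Pa) = 0.00209 m³ = 2.09 L.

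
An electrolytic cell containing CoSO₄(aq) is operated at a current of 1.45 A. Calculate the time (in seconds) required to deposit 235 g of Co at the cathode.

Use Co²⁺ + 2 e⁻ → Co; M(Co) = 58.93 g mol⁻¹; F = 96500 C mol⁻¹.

5.31 × 10⁵ s

n(Co) = m/M = 235 / 58.93 = 3.988 mol.
Each Co atom requires 2 electrons, so n(e⁻) = 2 × 3.988 = 7.976 mol.
Q = n(e⁻)·F = 7.976 × 96500 = 769600 C.
t = Q/I = 769600 / 1.450 A = 530800 s.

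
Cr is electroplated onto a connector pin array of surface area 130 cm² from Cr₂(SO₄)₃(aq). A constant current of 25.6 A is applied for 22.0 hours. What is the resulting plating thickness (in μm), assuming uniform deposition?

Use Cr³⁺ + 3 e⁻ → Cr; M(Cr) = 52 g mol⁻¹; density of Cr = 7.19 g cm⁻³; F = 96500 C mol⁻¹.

Q = I·t = 25.60 × 79200 = 2028000 C; n(e⁻) = 21.01 mol.
n(Cr) = n(e⁻)/3 = 7.004 mol, so m = 7.004 × 52 = 364.2 g.
Volume = m/ρ = 364.2 / 7.19 = 50.65 cm³.
Thickness = V/A = 50.65 / 130 = 0.390 cm = 3900 μm.

3900 μm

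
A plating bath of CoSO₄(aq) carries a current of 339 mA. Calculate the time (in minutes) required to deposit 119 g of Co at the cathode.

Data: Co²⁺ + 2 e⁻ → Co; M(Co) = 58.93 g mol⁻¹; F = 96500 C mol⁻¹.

n(Co) = m/M = 119 / 58.93 = 2.019 mol.
Each Co atom requires 2 electrons, so n(e⁻) = 2 × 2.019 = 4.039 mol.
Q = n(e⁻)·F = 4.039 × 96500 = 389700 C.
t = Q/I = 389700 / 0.3390 A = 1150000 s = 19200 min.

19200 min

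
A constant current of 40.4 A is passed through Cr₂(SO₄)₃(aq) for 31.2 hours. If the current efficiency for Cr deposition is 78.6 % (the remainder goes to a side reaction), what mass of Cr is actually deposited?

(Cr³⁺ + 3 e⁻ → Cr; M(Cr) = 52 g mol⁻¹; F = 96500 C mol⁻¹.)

641 g

Q = I·t = 40.40 × 112320 = 4538000 C.
n(e⁻) = 4538000/96500 = 47.02 mol; theoretically n(Cr) = 47.02/3 = 15.67 mol, m_theo = 815.1 g.
At 78.6 % efficiency, m_actual = 0.786 × 815.1 = 641 g.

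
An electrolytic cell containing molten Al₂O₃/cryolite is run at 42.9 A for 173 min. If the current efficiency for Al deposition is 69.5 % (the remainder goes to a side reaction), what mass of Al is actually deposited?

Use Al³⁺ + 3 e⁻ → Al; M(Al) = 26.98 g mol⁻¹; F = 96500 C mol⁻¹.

Q = I·t = 42.90 × 10380 = 445300 C.
n(e⁻) = 445300/96500 = 4.615 mol; theoretically n(Al) = 4.615/3 = 1.538 mol, m_theo = 41.50 g.
At 69.5 % efficiency, m_actual = 0.695 × 41.50 = 28.8 g.

28.8 g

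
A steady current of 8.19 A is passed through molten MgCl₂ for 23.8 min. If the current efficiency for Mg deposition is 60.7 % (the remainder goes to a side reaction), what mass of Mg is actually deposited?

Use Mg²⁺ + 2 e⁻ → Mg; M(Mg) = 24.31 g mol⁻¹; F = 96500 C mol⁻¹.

0.894 g

Q = I·t = 8.190 × 1428.0 = 11700 C.
n(e⁻) = 11700/96500 = 0.1212 mol; theoretically n(Mg) = 0.1212/2 = 0.06060 mol, m_theo = 1.473 g.
At 60.7 % efficiency, m_actual = 0.607 × 1.473 = 0.894 g.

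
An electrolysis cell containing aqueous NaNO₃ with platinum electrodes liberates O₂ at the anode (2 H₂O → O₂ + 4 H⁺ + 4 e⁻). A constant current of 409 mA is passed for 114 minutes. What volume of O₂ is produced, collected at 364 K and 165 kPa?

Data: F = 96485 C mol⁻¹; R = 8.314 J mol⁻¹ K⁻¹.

0.133 L

Q = I·t = 0.4090 A × 6840.0 s = 2798 C.
n(e⁻) = Q/F = 2798 / 96485 = 0.02899 mol.
4 electrons are transferred per O₂ molecule, so n(O₂) = 0.02899 / 4 = 0.007249 mol.
V = nRT/P = (0.007249 × 8.314 × 364) / (165 × 10³ Pa) = 1.33 × 10⁻⁴ m³ = 0.133 L.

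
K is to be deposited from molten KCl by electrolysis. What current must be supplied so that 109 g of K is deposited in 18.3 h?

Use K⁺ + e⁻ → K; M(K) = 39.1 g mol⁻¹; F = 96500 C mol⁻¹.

n(K) = 109 / 39.1 = 2.788 mol.
n(e⁻) = 1 × 2.788 = 2.788 mol.
Q = n(e⁻)·F = 2.788 × 96500 = 269000 C.
I = Q/t = 269000 / 65880 s = 4.08 A.

4.08 A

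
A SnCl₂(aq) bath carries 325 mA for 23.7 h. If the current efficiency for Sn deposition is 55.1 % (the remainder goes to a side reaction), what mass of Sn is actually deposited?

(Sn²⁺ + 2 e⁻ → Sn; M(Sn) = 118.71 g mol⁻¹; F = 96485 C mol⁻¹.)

9.40 g

Q = I·t = 0.3250 × 85320 = 27730 C.
n(e⁻) = 27730/96485 = 0.2874 mol; theoretically n(Sn) = 0.2874/2 = 0.1437 mol, m_theo = 17.06 g.
At 55.1 % efficiency, m_actual = 0.551 × 17.06 = 9.40 g.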